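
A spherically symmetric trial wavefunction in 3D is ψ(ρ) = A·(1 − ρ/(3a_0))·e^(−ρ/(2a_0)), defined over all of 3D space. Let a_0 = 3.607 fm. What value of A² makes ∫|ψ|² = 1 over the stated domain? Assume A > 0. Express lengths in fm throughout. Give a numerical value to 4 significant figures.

Normalization requires ∫|ψ|² 4πρ² dρ = 1, integrated from 0 to ∞.
The angular integral contributes 4π, leaving ∫₀^∞ ρ²|ψ|² dρ.
Using ∫₀^∞ ρⁿ e^(−αρ) dρ = n!/αⁿ⁺¹, ∫|ψ|² 4πρ² dρ = A²·(8·π·a_0^3/3).
So A² = (8·π·a_0^3/3)^(−1).
Substituting a_0 = 3.607 gives A² = 0.0025436, so A = 0.050434.

A^2 ≈ 0.002544 fm^(-3)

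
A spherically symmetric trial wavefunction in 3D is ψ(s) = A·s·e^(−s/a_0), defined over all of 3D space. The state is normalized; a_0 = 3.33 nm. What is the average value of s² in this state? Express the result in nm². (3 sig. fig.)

The expectation value is the |ψ|²-weighted average of s^2: ∫ s^2|ψ|² 4πs² ds.
Using ∫₀^∞ sⁿ e^(−αs) ds = n!/αⁿ⁺¹, evaluating both integrals, ⟨s²⟩ = 15·a_0^2/2.
Putting a_0 = 3.33 gives 83.17.

⟨s^2⟩ ≈ 83.2 nm^2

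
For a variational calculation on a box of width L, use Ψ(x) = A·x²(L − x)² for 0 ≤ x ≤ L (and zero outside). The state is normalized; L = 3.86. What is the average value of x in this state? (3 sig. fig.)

⟨x⟩ ≈ 1.93

⟨x⟩ = ∫ x |Ψ|² dx over the full domain.
Since the A² factors cancel between numerator and denominator, ⟨x⟩ = L/2.
With L = 3.86, ⟨x⟩ = 1.930.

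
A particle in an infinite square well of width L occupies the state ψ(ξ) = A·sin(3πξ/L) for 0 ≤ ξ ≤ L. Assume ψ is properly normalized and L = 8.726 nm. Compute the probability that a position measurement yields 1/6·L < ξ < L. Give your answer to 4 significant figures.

P ≈ 0.8333

|ψ|² is the probability density, so P = ∫_{1/6·L}^{L} |ψ|² dξ.
Since A² = 1/(L/2), this is the region integral divided by the full normalization integral.
In terms of u = ξ/L (A² and the length scale cancel between numerator and denominator), P = [∫_{1/6}^{1} sin(3·π·u)^2 du] / [∫_{0}^{1} sin(3·π·u)^2 du].
An antiderivative of sin(3·π·u)^2 is u/2 - sin(6·π·u)/(12·π); evaluating from 1/6 to 1 gives 5/12, while the full integral is 1/2.
Taking the ratio, P = 5/6.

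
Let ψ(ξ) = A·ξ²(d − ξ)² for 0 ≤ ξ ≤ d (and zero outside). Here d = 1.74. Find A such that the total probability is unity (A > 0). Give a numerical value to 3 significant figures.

A ≈ 2.08

Require ∫ |ψ|² dξ = 1 over the whole domain.
With ψ = A·ξ²(d − ξ)², the integral evaluates to A²·[d^9/630].
Setting this equal to 1 gives A² = 1/(d^9/630).
Plugging in d = 1.74 yields A = 2.076.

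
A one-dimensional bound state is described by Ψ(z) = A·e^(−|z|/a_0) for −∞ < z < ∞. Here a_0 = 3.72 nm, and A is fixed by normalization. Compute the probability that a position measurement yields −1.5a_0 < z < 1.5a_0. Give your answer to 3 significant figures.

P ≈ 0.950

The probability is P = ∫ |Ψ|² dz over [−1.5a_0, 1.5a_0].
With A² fixed by ∫|Ψ|² = 1, i.e. A² = (a_0)^(−1), substitute and integrate.
Both integrals are even about z = 0, so only the z ≥ 0 halves are needed (the factors of 2 cancel). Let u = z/a_0; then A² and the length scale cancel, so P = ∫_{0}^{1.5} e^(-2·u) du ÷ ∫_{0}^{∞} e^(-2·u) du.
Using ∫ e^(-2·u) du = -e^(-2·u)/2, the numerator is 1/2 - e^(-3)/2 and the denominator is 1/2.
Taking the ratio, P = 0.9502.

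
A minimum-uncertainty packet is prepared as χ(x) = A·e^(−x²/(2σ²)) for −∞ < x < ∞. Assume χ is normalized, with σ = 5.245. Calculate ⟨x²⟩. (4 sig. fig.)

⟨x^2⟩ ≈ 13.76

⟨x²⟩ = ∫ x^2 |χ|² dx over the full domain.
The ratio of the moment integral to the normalization integral gives ⟨x²⟩ = σ^2/2.
Putting σ = 5.245 gives 13.755.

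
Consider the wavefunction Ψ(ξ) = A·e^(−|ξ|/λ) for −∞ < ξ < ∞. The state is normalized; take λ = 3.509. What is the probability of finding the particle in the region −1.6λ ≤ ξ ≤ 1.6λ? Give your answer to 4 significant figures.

P ≈ 0.9592

|Ψ|² is the probability density, so P = ∫_{−1.6λ}^{1.6λ} |Ψ|² dξ.
With A² fixed by ∫|Ψ|² = 1, i.e. A² = (λ)^(−1), substitute and integrate.
By symmetry take twice the ξ ≥ 0 contribution in numerator and denominator; the 2's cancel. Substituting u = ξ/λ, A² and the length scale cancel in the ratio: P = ∫_{0}^{1.6} e^(-2·u) du / ∫_{0}^{∞} e^(-2·u) du.
An antiderivative of e^(-2·u) is -e^(-2·u)/2; evaluating from 0 to 1.6 gives 1/2 - e^(-16/5)/2, while the full integral is 1/2.
The result is P = 0.95924.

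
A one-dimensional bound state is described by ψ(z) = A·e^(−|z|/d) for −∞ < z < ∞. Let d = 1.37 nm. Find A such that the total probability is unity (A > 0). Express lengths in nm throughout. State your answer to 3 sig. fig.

A ≈ 0.854 nm^(-1/2)

We need A² ∫|f|² dz = 1, taking the integral from −∞ to ∞.
Recall ∫₀^∞ z^m e^(−z/β) dz = m!·β^(m+1), with ψ = A·e^(−|z|/d), the integral evaluates to A²·[d].
Hence A² = 1/[d].
Plugging in d = 1.37 yields A = 0.8544.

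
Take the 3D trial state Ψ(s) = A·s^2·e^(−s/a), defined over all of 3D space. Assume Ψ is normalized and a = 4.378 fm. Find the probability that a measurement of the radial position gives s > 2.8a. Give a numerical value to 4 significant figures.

P ≈ 0.6703

P = ∫ |Ψ|² 4πs² ds over s > 2.8a.
A² is fixed by ∫₀^∞ 4πs²|Ψ|² ds = 1, i.e. A² = (45·π·a^7/2)^(−1).
Let u = s/a; then A², 4π and the length scale all cancel, so P = ∫_{2.8}^{∞} u^6·e^(-2·u) du ÷ ∫_{0}^{∞} u^6·e^(-2·u) du.
Using ∫ u^6·e^(-2·u) du = -(4·u^6 + 12·u^5 + 30·u^4 + 60·u^3 + 90·u^2 + 90·u + 45)·e^(-2·u)/8, the numerator is ≈ 3.77020 and the denominator is 45/8.
This evaluates to P = 0.67026.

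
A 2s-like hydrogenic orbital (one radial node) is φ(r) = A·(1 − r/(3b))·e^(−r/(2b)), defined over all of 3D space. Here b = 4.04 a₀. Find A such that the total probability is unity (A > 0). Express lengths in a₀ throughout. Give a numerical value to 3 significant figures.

A ≈ 0.0425 a₀^(-3/2)

Normalization requires ∫|φ|² 4πr² dr = 1, integrated from 0 to ∞.
Carrying out the integral gives A² · 8·π·b^3/3.
Substituting b = 4.04 gives A² = 0.001810, so A = 0.04255.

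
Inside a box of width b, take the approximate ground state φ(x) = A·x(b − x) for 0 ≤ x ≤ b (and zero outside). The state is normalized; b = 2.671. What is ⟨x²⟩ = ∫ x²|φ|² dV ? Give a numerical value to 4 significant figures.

By definition ⟨x²⟩ = ∫ x^2 |φ(x)|² dx.
Expanding the polynomial and integrating term by term, evaluating both integrals, ⟨x²⟩ = 2·b^2/7.
Putting b = 2.671 gives 2.0384.

⟨x^2⟩ ≈ 2.038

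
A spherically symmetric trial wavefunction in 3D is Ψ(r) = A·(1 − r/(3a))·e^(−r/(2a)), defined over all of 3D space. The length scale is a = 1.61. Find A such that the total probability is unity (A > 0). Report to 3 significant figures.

A ≈ 0.169

Require ∫ |Ψ|² 4πr² dr = 1 over the whole domain.
(Spherical symmetry: dV = 4πr² dr.)
Recall ∫₀^∞ r^m e^(−r/β) dr = m!·β^(m+1), the integral (without the A² prefactor) comes out to 8·π·a^3/3.
Hence A² = 1/[8·π·a^3/3].
With a = 1.61: A² = 0.02860 and A = 0.1691.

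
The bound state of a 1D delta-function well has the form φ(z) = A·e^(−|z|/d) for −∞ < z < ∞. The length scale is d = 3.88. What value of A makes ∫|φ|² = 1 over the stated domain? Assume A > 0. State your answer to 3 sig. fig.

A ≈ 0.508

Normalization requires ∫|φ|² dz = 1, integrated from −∞ to ∞.
With ∫₀^∞ z^0 e^(−αz) dz = 0!/α^1, carrying out the integral gives A² · d.
So A² = (d)^(−1).
With d = 3.88: A² = 0.2577 and A = 0.5077.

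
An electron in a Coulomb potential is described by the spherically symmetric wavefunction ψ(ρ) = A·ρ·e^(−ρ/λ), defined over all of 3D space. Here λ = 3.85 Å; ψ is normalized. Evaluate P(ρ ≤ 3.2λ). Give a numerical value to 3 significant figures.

P ≈ 0.765

P = ∫ |ψ|² 4πρ² dρ over ρ ≤ 3.2λ.
Normalization gives A² = 1/(3·π·λ^5).
Let u = ρ/λ; then A², 4π and the length scale all cancel, so P = ∫_{0}^{3.2} u^4·e^(-2·u) du ÷ ∫_{0}^{∞} u^4·e^(-2·u) du.
With ∫ u^4·e^(-2·u) du = -(u^4/2 + u^3 + 3·u^2/2 + 3·u/2 + 3/4)·e^(-2·u) + C, the region integral is ≈ 0.57370 and the full one is 3/4.
The region integral divided by the full integral gives P = 0.7649.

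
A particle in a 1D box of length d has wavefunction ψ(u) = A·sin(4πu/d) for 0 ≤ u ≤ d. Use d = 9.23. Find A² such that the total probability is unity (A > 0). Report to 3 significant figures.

The normalization condition is ∫|ψ|² du = 1 from 0 to d.
Using sin²θ = (1 − cos 2θ)/2, with ψ = A·sin(4πu/d), the integral evaluates to A²·[d/2].
With d = 9.23: A² = 0.2167 and A = 0.4655.

A^2 ≈ 0.217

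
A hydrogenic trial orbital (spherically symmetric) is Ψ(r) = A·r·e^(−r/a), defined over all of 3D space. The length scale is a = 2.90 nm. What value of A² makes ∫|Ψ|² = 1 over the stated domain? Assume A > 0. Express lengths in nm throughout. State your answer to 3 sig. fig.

The normalization condition is ∫|Ψ|² 4πr² dr = 1 from 0 to ∞.
In 3D with spherical symmetry the volume element is 4πr² dr.
The integral (without the A² prefactor) comes out to 3·π·a^5.
So A² = (3·π·a^5)^(−1).
Substituting a = 2.90 gives A² = 0.0005173, so A = 0.02274.

A^2 ≈ 0.000517 nm^(-5)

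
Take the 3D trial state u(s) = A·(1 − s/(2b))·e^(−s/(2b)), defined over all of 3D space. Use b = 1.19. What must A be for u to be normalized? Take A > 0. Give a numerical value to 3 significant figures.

A ≈ 0.154

Require ∫ |u|² 4πs² ds = 1 over the whole domain.
(Spherical symmetry: dV = 4πs² ds.)
Using ∫₀^∞ sⁿ e^(−αs) ds = n!/αⁿ⁺¹, with u = A·(1 − s/(2b))·e^(−s/(2b)), the integral evaluates to A²·[8·π·b^3].
Hence A² = 1/[8·π·b^3].
With b = 1.19: A² = 0.02361 and A = 0.1537.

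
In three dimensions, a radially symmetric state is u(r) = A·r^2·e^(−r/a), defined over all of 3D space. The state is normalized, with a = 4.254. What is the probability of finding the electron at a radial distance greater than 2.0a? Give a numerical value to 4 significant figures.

P ≈ 0.8893

P = ∫ |u|² 4πr² dr over r > 2.0a.
A² is fixed by ∫₀^∞ 4πr²|u|² dr = 1, i.e. A² = (45·π·a^7/2)^(−1).
Let t = r/a; then A², 4π and the length scale all cancel, so P = ∫_{2.0}^{∞} t^6·e^(-2·t) dt ÷ ∫_{0}^{∞} t^6·e^(-2·t) dt.
Using ∫ t^6·e^(-2·t) dt = -(4·t^6 + 12·t^5 + 30·t^4 + 60·t^3 + 90·t^2 + 90·t + 45)·e^(-2·t)/8, the numerator is 2185·e^(-4)/8 and the denominator is 45/8.
Taking the ratio yields P = 0.88933.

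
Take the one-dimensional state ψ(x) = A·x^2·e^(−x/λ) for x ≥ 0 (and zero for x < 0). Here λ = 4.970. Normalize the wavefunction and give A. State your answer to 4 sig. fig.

Normalization requires ∫|ψ|² dx = 1, integrated from 0 to ∞.
The integral (without the A² prefactor) comes out to 3·λ^5/4.
So A² = (3·λ^5/4)^(−1).
With λ = 4.970: A² = 0.00043970 and A = 0.020969.

A ≈ 0.02097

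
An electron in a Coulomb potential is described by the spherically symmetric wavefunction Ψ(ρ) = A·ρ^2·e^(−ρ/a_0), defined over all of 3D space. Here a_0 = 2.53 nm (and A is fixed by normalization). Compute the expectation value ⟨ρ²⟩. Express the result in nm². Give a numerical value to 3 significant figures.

⟨ρ^2⟩ ≈ 89.6 nm^2

By definition ⟨ρ²⟩ = ∫ ρ^2 |Ψ(ρ)|² 4πρ² dρ.
With ∫₀^∞ ρ^8 e^(−αρ) dρ = 8!/α^9, evaluating both integrals, ⟨ρ²⟩ = 14·a_0^2.
Putting a_0 = 2.53 gives 89.61.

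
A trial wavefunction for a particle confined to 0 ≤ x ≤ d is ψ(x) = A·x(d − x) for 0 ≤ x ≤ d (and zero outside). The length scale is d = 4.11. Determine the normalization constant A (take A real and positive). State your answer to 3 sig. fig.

The normalization condition is ∫|ψ|² dx = 1 from 0 to d.
Carrying out the integral gives A² · d^5/30.
With d = 4.11: A² = 0.02558 and A = 0.1599.

A ≈ 0.160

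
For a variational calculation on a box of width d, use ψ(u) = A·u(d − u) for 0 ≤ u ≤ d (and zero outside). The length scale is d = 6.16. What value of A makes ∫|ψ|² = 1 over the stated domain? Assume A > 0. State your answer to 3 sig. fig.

We need A² ∫|f|² du = 1, taking the integral from 0 to d.
Expanding the polynomial and integrating term by term, with ψ = A·u(d − u), the integral evaluates to A²·[d^5/30].
Hence A² = 1/[d^5/30].
With d = 6.16: A² = 0.003382 and A = 0.05816.

A ≈ 0.0582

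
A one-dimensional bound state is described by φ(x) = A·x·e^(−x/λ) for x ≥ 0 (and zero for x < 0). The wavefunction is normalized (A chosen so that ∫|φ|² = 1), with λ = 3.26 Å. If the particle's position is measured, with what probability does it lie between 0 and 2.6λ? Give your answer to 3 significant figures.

P ≈ 0.891

The probability is P = ∫ |φ|² dx over [0, 2.6λ].
The normalization integral ∫|φ|²dx over the whole domain equals λ^3/4·A², and A² cancels in the ratio.
Substituting u = x/λ, A² and the length scale cancel in the ratio: P = ∫_{0}^{2.6} u^2·e^(-2·u) du / ∫_{0}^{∞} u^2·e^(-2·u) du.
Using ∫ u^2·e^(-2·u) du = -(2·u^2 + 2·u + 1)·e^(-2·u)/4, the numerator is 1/4 - 493·e^(-26/5)/100 and the denominator is 1/4.
Taking the ratio, P = 0.8912.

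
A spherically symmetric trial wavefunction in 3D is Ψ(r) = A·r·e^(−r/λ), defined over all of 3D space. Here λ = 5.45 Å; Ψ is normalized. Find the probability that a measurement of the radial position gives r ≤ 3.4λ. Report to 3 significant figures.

P ≈ 0.808

P = ∫ |Ψ|² 4πr² dr over r ≤ 3.4λ.
Normalization gives A² = 1/(3·π·λ^5).
Let u = r/λ; then A², 4π and the length scale all cancel, so P = ∫_{0}^{3.4} u^4·e^(-2·u) du ÷ ∫_{0}^{∞} u^4·e^(-2·u) du.
Using ∫ u^4·e^(-2·u) du = -(u^4/2 + u^3 + 3·u^2/2 + 3·u/2 + 3/4)·e^(-2·u), the numerator is ≈ 0.60598 and the denominator is 3/4.
The region integral divided by the full integral gives P = 0.8080.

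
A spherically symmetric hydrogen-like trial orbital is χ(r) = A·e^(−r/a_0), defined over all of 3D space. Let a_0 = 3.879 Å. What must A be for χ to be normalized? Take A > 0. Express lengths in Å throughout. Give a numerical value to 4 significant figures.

A ≈ 0.07385 Å^(-3/2)

Normalization requires ∫|χ|² 4πr² dr = 1, integrated from 0 to ∞.
(Spherical symmetry: dV = 4πr² dr.)
The integral (without the A² prefactor) comes out to π·a_0^3.
Setting this equal to 1 gives A² = 1/(π·a_0^3).
Substituting a_0 = 3.879 gives A² = 0.0054537, so A = 0.073849.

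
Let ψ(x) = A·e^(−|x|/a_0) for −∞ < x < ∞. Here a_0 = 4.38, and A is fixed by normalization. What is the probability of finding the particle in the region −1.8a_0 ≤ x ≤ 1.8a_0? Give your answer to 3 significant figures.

P ≈ 0.973

|ψ|² is the probability density, so P = ∫_{−1.8a_0}^{1.8a_0} |ψ|² dx.
With A² fixed by ∫|ψ|² = 1, i.e. A² = (a_0)^(−1), substitute and integrate.
Both integrals are even about x = 0, so only the x ≥ 0 halves are needed (the factors of 2 cancel). Substituting u = x/a_0, A² and the length scale cancel in the ratio: P = ∫_{0}^{1.8} e^(-2·u) du / ∫_{0}^{∞} e^(-2·u) du.
An antiderivative of e^(-2·u) is -e^(-2·u)/2; evaluating from 0 to 1.8 gives 1/2 - e^(-18/5)/2, while the full integral is 1/2.
Taking the ratio, P = 0.9727.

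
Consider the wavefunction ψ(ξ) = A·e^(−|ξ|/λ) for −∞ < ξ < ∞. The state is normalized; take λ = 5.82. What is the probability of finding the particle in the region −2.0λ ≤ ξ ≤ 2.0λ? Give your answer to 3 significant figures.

The probability is P = ∫ |ψ|² dξ over [−2.0λ, 2.0λ].
Since A² = 1/(λ), this is the region integral divided by the full normalization integral.
By symmetry take twice the ξ ≥ 0 contribution in numerator and denominator; the 2's cancel. Let u = ξ/λ; then A² and the length scale cancel, so P = ∫_{0}^{2.0} e^(-2·u) du ÷ ∫_{0}^{∞} e^(-2·u) du.
With ∫ e^(-2·u) du = -e^(-2·u)/2 + C, the region integral is 1/2 - e^(-4)/2 and the full one is 1/2.
The result is P = 0.9817.

P ≈ 0.982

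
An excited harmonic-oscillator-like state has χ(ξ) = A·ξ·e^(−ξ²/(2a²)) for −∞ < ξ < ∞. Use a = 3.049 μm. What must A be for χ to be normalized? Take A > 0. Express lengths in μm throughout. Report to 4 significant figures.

We need A² ∫|f|² dξ = 1, taking the integral from −∞ to ∞.
With χ = A·ξ·e^(−ξ²/(2a²)), the integral evaluates to A²·[√(π)·a^3/2].
Hence A² = 1/[√(π)·a^3/2].
Substituting a = 3.049 gives A² = 0.039809, so A = 0.19952.

A ≈ 0.1995 μm^(-3/2)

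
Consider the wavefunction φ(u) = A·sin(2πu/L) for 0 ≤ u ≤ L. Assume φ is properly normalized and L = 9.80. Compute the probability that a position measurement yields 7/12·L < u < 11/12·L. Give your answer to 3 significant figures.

The probability is P = ∫ |φ|² du over [7/12·L, 11/12·L].
With A² fixed by ∫|φ|² = 1, i.e. A² = (L/2)^(−1), substitute and integrate.
Let t = u/L; then A² and the length scale cancel, so P = ∫_{7/12}^{11/12} sin(2·π·t)^2 dt ÷ ∫_{0}^{1} sin(2·π·t)^2 dt.
Using ∫ sin(2·π·t)^2 dt = t/2 - sin(4·π·t)/(8·π), the numerator is √(3)/(8·π) + 1/6 and the denominator is 1/2.
The result is P = (√(3)/4 + π/3)/π.

P ≈ 0.471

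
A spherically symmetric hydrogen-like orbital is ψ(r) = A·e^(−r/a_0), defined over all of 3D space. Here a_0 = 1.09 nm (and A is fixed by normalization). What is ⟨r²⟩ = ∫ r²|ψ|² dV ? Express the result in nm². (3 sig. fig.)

⟨r^2⟩ ≈ 3.56 nm^2

By definition ⟨r²⟩ = ∫ r^2 |ψ(r)|² 4πr² dr.
The ratio of the moment integral to the normalization integral gives ⟨r²⟩ = 3·a_0^2.
With a_0 = 1.09, ⟨r^2⟩ = 3.564.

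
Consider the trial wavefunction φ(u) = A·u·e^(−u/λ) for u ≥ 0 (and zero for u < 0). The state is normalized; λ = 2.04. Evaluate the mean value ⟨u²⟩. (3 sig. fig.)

By definition ⟨u²⟩ = ∫ u^2 |φ(u)|² du.
Recall ∫₀^∞ u^m e^(−u/β) du = m!·β^(m+1), the ratio of the moment integral to the normalization integral gives ⟨u²⟩ = 3·λ^2.
With λ = 2.04, ⟨u^2⟩ = 12.48.

⟨u^2⟩ ≈ 12.5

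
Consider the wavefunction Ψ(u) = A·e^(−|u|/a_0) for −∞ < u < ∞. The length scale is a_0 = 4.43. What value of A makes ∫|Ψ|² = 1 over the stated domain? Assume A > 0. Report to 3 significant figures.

A ≈ 0.475

The normalization condition is ∫|Ψ|² du = 1 from −∞ to ∞.
∫|Ψ|² du = A²·(a_0).
Setting this equal to 1 gives A² = 1/(a_0).
Plugging in a_0 = 4.43 yields A = 0.4751.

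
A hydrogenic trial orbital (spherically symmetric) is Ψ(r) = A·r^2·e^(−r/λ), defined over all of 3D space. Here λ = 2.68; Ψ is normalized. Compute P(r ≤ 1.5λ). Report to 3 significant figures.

P ≈ 0.0335

Integrate the radial probability density 4πr²|Ψ|² over r ≤ 1.5λ.
The full normalization integral is A²·[45·π·λ^7/2] = 1, fixing A².
Let u = r/λ; then A², 4π and the length scale all cancel, so P = ∫_{0}^{1.5} u^6·e^(-2·u) du ÷ ∫_{0}^{∞} u^6·e^(-2·u) du.
An antiderivative of u^6·e^(-2·u) is -(4·u^6 + 12·u^5 + 30·u^4 + 60·u^3 + 90·u^2 + 90·u + 45)·e^(-2·u)/8; evaluating from 0 to 1.5 gives ≈ 0.18849, while the full integral is 45/8.
This evaluates to P = 0.03351.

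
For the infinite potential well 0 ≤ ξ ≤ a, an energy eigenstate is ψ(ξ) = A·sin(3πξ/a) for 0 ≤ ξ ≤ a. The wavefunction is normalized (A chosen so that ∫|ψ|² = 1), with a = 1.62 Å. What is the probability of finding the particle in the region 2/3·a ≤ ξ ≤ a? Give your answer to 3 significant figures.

P = ∫_{2/3·a}^{a} |ψ(ξ)|² dξ.
With A² fixed by ∫|ψ|² = 1, i.e. A² = (a/2)^(−1), substitute and integrate.
Substituting u = ξ/a, A² and the length scale cancel in the ratio: P = ∫_{2/3}^{1} sin(3·π·u)^2 du / ∫_{0}^{1} sin(3·π·u)^2 du.
An antiderivative of sin(3·π·u)^2 is u/2 - sin(6·π·u)/(12·π); evaluating from 2/3 to 1 gives 1/6, while the full integral is 1/2.
Taking the ratio, P = 1/3.

P ≈ 0.333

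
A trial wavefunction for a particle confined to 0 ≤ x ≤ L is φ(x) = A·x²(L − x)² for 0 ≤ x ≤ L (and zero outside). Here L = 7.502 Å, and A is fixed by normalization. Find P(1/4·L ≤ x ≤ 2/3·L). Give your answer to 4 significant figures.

P = ∫_{1/4·L}^{2/3·L} |φ(x)|² dx.
Since A² = 1/(L^9/630), this is the region integral divided by the full normalization integral.
In terms of u = x/L (A² and the length scale cancel between numerator and denominator), P = [∫_{1/4}^{2/3} u^4·(1 - u)^4 du] / [∫_{0}^{1} u^4·(1 - u)^4 du].
Using ∫ u^4·(1 - u)^4 du = u^5·(70·u^4 - 315·u^3 + 540·u^2 - 420·u + 126)/630, the numerator is ≈ 0.00127973 and the denominator is 1/630.
Taking the ratio, P = 0.80623.

P ≈ 0.8062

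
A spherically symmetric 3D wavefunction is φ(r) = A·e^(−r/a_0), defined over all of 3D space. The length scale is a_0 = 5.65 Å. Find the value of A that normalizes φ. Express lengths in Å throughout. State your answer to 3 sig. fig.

A ≈ 0.0420 Å^(-3/2)

We need A² ∫|f|² 4πr² dr = 1, taking the integral from 0 to ∞.
In 3D with spherical symmetry the volume element is 4πr² dr.
With φ = A·e^(−r/a_0), the integral evaluates to A²·[π·a_0^3].
Setting this equal to 1 gives A² = 1/(π·a_0^3).
With a_0 = 5.65: A² = 0.001765 and A = 0.04201.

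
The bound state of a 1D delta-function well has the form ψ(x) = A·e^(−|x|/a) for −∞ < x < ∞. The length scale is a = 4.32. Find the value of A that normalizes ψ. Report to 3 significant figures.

A ≈ 0.481

The normalization condition is ∫|ψ|² dx = 1 from −∞ to ∞.
Using ∫₀^∞ xⁿ e^(−αx) dx = n!/αⁿ⁺¹, ∫|ψ|² dx = A²·(a).
Hence A² = 1/[a].
With a = 4.32: A² = 0.2315 and A = 0.4811.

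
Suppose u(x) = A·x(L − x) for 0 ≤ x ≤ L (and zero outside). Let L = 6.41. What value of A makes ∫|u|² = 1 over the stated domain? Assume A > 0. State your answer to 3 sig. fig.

A ≈ 0.0527

The normalization condition is ∫|u|² dx = 1 from 0 to L.
Expanding the polynomial and integrating term by term, the integral (without the A² prefactor) comes out to L^5/30.
So A² = (L^5/30)^(−1).
Plugging in L = 6.41 yields A = 0.05265.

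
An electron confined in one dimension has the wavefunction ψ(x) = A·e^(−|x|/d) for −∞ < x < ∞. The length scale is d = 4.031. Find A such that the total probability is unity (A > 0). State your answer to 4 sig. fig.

The normalization condition is ∫|ψ|² dx = 1 from −∞ to ∞.
With ∫₀^∞ x^0 e^(−αx) dx = 0!/α^1, carrying out the integral gives A² · d.
Setting this equal to 1 gives A² = 1/(d).
With d = 4.031: A² = 0.24808 and A = 0.49807.

A ≈ 0.4981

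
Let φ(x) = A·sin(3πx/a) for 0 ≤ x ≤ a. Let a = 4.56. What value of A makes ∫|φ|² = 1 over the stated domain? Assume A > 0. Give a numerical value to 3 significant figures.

A ≈ 0.662

Require ∫ |φ|² dx = 1 over the whole domain.
With ∫₀^a sin²(nπx/a) dx = a/2, the integral (without the A² prefactor) comes out to a/2.
Setting this equal to 1 gives A² = 1/(a/2).
With a = 4.56: A² = 0.4386 and A = 0.6623.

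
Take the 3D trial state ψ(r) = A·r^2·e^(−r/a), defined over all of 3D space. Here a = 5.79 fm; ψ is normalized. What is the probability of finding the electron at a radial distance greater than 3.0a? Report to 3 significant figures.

With dV = 4πr²dr, the probability is ∫|ψ|² dV over r > 3.0a.
Normalization gives A² = 1/(45·π·a^7/2).
Substituting u = r/a, A², 4π and the length scale all cancel in the ratio: P = ∫_{3.0}^{∞} u^6·e^(-2·u) du / ∫_{0}^{∞} u^6·e^(-2·u) du.
Using ∫ u^6·e^(-2·u) du = -(4·u^6 + 12·u^5 + 30·u^4 + 60·u^3 + 90·u^2 + 90·u + 45)·e^(-2·u)/8, the numerator is ≈ 3.4105 and the denominator is 45/8.
Taking the ratio yields P = 0.6063.

P ≈ 0.606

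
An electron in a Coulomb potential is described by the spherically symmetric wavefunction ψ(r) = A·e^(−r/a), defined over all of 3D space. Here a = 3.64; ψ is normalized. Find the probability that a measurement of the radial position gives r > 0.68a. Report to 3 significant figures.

P = ∫ |ψ|² 4πr² dr over r > 0.68a.
A² is fixed by ∫₀^∞ 4πr²|ψ|² dr = 1, i.e. A² = (π·a^3)^(−1).
Substituting u = r/a, A², 4π and the length scale all cancel in the ratio: P = ∫_{0.68}^{∞} u^2·e^(-2·u) du / ∫_{0}^{∞} u^2·e^(-2·u) du.
Using ∫ u^2·e^(-2·u) du = -(2·u^2 + 2·u + 1)·e^(-2·u)/4, the numerator is 2053·e^(-34/25)/2500 and the denominator is 1/4.
The region integral divided by the full integral gives P = 0.8431.

P ≈ 0.843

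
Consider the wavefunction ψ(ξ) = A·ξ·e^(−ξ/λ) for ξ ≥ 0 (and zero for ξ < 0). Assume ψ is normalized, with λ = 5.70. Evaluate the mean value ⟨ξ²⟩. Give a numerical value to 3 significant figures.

⟨ξ²⟩ = ∫ ξ^2 |ψ|² dξ over the full domain.
Evaluating both integrals, ⟨ξ²⟩ = 3·λ^2.
With λ = 5.70, ⟨ξ^2⟩ = 97.47.

⟨ξ^2⟩ ≈ 97.5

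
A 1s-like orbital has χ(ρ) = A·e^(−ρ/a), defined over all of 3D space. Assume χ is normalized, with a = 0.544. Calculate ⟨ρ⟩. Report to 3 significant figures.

⟨ρ⟩ ≈ 0.816

The expectation value is the |χ|²-weighted average of ρ: ∫ ρ|χ|² 4πρ² dρ.
Using ∫₀^∞ ρⁿ e^(−αρ) dρ = n!/αⁿ⁺¹, evaluating both integrals, ⟨ρ⟩ = 3·a/2.
With a = 0.544, ⟨ρ⟩ = 0.8160.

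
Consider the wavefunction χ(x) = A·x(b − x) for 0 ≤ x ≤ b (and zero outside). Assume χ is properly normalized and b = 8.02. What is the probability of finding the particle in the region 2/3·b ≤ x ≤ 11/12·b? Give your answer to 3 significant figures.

The probability is P = ∫ |χ|² dx over [2/3·b, 11/12·b].
Since A² = 1/(b^5/30), this is the region integral divided by the full normalization integral.
Substituting u = x/b, A² and the length scale cancel in the ratio: P = ∫_{2/3}^{11/12} u^2·(1 - u)^2 du / ∫_{0}^{1} u^2·(1 - u)^2 du.
Using ∫ u^2·(1 - u)^2 du = u^3·(6·u^2 - 15·u + 10)/30, the numerator is ≈ 0.0068263 and the denominator is 1/30.
Taking the ratio, P = 0.2048.

P ≈ 0.205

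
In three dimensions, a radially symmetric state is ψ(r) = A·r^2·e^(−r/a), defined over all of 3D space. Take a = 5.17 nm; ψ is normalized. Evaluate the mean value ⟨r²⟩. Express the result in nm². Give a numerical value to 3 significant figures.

⟨r²⟩ = ∫ r^2 |ψ|² 4πr² dr over the full domain.
Recall ∫₀^∞ r^m e^(−r/β) dr = m!·β^(m+1), since the A² factors cancel between numerator and denominator, ⟨r²⟩ = 14·a^2.
Putting a = 5.17 gives 374.2.

⟨r^2⟩ ≈ 374 nm^2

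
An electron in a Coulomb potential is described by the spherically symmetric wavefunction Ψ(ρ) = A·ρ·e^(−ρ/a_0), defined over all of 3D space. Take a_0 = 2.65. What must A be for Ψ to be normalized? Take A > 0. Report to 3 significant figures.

We need A² ∫|f|² 4πρ² dρ = 1, taking the integral from 0 to ∞.
(Spherical symmetry: dV = 4πρ² dρ.)
Using ∫₀^∞ ρⁿ e^(−αρ) dρ = n!/αⁿ⁺¹, ∫|Ψ|² 4πρ² dρ = A²·(3·π·a_0^5).
So A² = (3·π·a_0^5)^(−1).
With a_0 = 2.65: A² = 0.0008119 and A = 0.02849.

A ≈ 0.0285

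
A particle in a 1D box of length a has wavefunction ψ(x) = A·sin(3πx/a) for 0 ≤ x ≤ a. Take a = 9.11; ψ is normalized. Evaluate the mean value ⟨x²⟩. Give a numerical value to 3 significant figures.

The expectation value is the |ψ|²-weighted average of x^2: ∫ x^2|ψ|² dx.
Using sin²θ = (1 − cos 2θ)/2, since the A² factors cancel between numerator and denominator, ⟨x²⟩ = -a^2/(18·π^2) + a^2/3.
With a = 9.11, ⟨x^2⟩ = 27.20.

⟨x^2⟩ ≈ 27.2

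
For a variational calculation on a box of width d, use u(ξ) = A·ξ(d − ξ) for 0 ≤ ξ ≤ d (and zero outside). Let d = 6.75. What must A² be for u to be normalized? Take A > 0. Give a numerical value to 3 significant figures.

A^2 ≈ 0.00214

Require ∫ |u|² dξ = 1 over the whole domain.
∫|u|² dξ = A²·(d^5/30).
Setting this equal to 1 gives A² = 1/(d^5/30).
With d = 6.75: A² = 0.002141 and A = 0.04627.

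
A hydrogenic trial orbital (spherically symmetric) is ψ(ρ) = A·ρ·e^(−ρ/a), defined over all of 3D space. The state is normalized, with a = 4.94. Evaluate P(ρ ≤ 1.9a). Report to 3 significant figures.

Integrate the radial probability density 4πρ²|ψ|² over ρ ≤ 1.9a.
A² is fixed by ∫₀^∞ 4πρ²|ψ|² dρ = 1, i.e. A² = (3·π·a^5)^(−1).
In terms of u = ρ/a (A², 4π and the length scale all cancel between numerator and denominator), P = [∫_{0}^{1.9} u^4·e^(-2·u) du] / [∫_{0}^{∞} u^4·e^(-2·u) du].
Using ∫ u^4·e^(-2·u) du = -(u^4/2 + u^3 + 3·u^2/2 + 3·u/2 + 3/4)·e^(-2·u), the numerator is ≈ 0.24912 and the denominator is 3/4.
This evaluates to P = 0.3322.

P ≈ 0.332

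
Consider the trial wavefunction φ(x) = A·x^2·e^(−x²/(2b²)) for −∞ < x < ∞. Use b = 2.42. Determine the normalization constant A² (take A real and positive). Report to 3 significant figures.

Normalization requires ∫|φ|² dx = 1, integrated from −∞ to ∞.
With ∫_{−∞}^{∞} x^(2m) e^(−αx²) dx = (2m−1)!!·√π / (2^m α^(m+1/2)), with φ = A·x^2·e^(−x²/(2b²)), the integral evaluates to A²·[3·√(π)·b^5/4].
Hence A² = 1/[3·√(π)·b^5/4].
Substituting b = 2.42 gives A² = 0.009063, so A = 0.09520.

A^2 ≈ 0.00906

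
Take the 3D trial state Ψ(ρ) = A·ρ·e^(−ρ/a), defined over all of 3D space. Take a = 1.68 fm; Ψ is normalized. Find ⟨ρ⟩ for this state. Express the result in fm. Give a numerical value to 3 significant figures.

⟨ρ⟩ ≈ 4.20 fm

⟨ρ⟩ = ∫ ρ |Ψ|² 4πρ² dρ over the full domain.
Recall ∫₀^∞ ρ^m e^(−ρ/β) dρ = m!·β^(m+1), the ratio of the moment integral to the normalization integral gives ⟨ρ⟩ = 5·a/2.
With a = 1.68, ⟨ρ⟩ = 4.200.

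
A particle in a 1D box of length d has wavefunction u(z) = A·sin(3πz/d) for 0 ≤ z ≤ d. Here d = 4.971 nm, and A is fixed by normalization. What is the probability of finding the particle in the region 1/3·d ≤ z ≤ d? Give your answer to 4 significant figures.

The probability is P = ∫ |u|² dz over [1/3·d, d].
Since A² = 1/(d/2), this is the region integral divided by the full normalization integral.
Let t = z/d; then A² and the length scale cancel, so P = ∫_{1/3}^{1} sin(3·π·t)^2 dt ÷ ∫_{0}^{1} sin(3·π·t)^2 dt.
An antiderivative of sin(3·π·t)^2 is t/2 - sin(6·π·t)/(12·π); evaluating from 1/3 to 1 gives 1/3, while the full integral is 1/2.
This works out to P = 2/3.

P ≈ 0.6667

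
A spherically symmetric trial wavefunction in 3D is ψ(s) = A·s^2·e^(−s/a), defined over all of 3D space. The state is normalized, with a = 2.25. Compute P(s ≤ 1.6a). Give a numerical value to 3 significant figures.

P ≈ 0.0446

With dV = 4πs²ds, the probability is ∫|ψ|² dV over s ≤ 1.6a.
The full normalization integral is A²·[45·π·a^7/2] = 1, fixing A².
Substituting u = s/a, A², 4π and the length scale all cancel in the ratio: P = ∫_{0}^{1.6} u^6·e^(-2·u) du / ∫_{0}^{∞} u^6·e^(-2·u) du.
An antiderivative of u^6·e^(-2·u) is -(4·u^6 + 12·u^5 + 30·u^4 + 60·u^3 + 90·u^2 + 90·u + 45)·e^(-2·u)/8; evaluating from 0 to 1.6 gives ≈ 0.25098, while the full integral is 45/8.
The region integral divided by the full integral gives P = 0.04462.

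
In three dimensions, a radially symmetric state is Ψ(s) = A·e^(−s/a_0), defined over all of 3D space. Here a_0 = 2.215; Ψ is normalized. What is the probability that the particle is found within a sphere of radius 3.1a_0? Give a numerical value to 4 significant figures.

P ≈ 0.9464

With dV = 4πs²ds, the probability is ∫|Ψ|² dV over s ≤ 3.1a_0.
Normalization gives A² = 1/(π·a_0^3).
Let u = s/a_0; then A², 4π and the length scale all cancel, so P = ∫_{0}^{3.1} u^2·e^(-2·u) du ÷ ∫_{0}^{∞} u^2·e^(-2·u) du.
Using ∫ u^2·e^(-2·u) du = -(2·u^2 + 2·u + 1)·e^(-2·u)/4, the numerator is 1/4 - 1321·e^(-31/5)/200 and the denominator is 1/4.
The region integral divided by the full integral gives P = 0.94638.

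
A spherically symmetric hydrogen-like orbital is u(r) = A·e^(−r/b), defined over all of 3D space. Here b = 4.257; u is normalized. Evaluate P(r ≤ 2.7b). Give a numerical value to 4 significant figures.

P = ∫ |u|² 4πr² dr over r ≤ 2.7b.
A² is fixed by ∫₀^∞ 4πr²|u|² dr = 1, i.e. A² = (π·b^3)^(−1).
In terms of t = r/b (A², 4π and the length scale all cancel between numerator and denominator), P = [∫_{0}^{2.7} t^2·e^(-2·t) dt] / [∫_{0}^{∞} t^2·e^(-2·t) dt].
Using ∫ t^2·e^(-2·t) dt = -(2·t^2 + 2·t + 1)·e^(-2·t)/4, the numerator is 1/4 - 1049·e^(-27/5)/200 and the denominator is 1/4.
This evaluates to P = 0.90524.

P ≈ 0.9052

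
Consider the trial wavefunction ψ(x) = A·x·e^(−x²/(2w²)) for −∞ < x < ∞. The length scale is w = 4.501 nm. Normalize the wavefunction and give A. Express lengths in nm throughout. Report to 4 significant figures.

A ≈ 0.1112 nm^(-3/2)

We need A² ∫|f|² dx = 1, taking the integral from −∞ to ∞.
Carrying out the integral gives A² · √(π)·w^3/2.
Substituting w = 4.501 gives A² = 0.012375, so A = 0.11124.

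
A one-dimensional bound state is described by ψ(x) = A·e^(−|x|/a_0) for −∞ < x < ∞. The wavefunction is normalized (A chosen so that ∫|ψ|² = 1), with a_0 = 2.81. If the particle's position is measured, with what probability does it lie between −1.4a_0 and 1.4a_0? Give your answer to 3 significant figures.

P = ∫_{−1.4a_0}^{1.4a_0} |ψ(x)|² dx.
With A² fixed by ∫|ψ|² = 1, i.e. A² = (a_0)^(−1), substitute and integrate.
Both integrals are even about x = 0, so only the x ≥ 0 halves are needed (the factors of 2 cancel). Substituting u = x/a_0, A² and the length scale cancel in the ratio: P = ∫_{0}^{1.4} e^(-2·u) du / ∫_{0}^{∞} e^(-2·u) du.
With ∫ e^(-2·u) du = -e^(-2·u)/2 + C, the region integral is 1/2 - e^(-14/5)/2 and the full one is 1/2.
Evaluating gives P = 0.9392.

P ≈ 0.939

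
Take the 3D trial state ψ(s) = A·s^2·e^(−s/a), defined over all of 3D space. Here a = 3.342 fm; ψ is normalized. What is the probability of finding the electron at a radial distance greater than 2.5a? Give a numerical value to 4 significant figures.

P = ∫ |ψ|² 4πs² ds over s > 2.5a.
Normalization gives A² = 1/(45·π·a^7/2).
Let u = s/a; then A², 4π and the length scale all cancel, so P = ∫_{2.5}^{∞} u^6·e^(-2·u) du ÷ ∫_{0}^{∞} u^6·e^(-2·u) du.
With ∫ u^6·e^(-2·u) du = -(4·u^6 + 12·u^5 + 30·u^4 + 60·u^3 + 90·u^2 + 90·u + 45)·e^(-2·u)/8 + C, the region integral is ≈ 4.28728 and the full one is 45/8.
The region integral divided by the full integral gives P = 0.76218.

P ≈ 0.7622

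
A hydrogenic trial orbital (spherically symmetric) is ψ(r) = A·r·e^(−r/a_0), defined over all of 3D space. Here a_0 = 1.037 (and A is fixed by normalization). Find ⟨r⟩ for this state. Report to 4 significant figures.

⟨r⟩ ≈ 2.593

By definition ⟨r⟩ = ∫ r |ψ(r)|² 4πr² dr.
Using ∫₀^∞ rⁿ e^(−αr) dr = n!/αⁿ⁺¹, evaluating both integrals, ⟨r⟩ = 5·a_0/2.
Putting a_0 = 1.037 gives 2.5925.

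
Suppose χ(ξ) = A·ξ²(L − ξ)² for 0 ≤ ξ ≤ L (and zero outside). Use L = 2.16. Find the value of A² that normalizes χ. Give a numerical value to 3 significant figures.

A^2 ≈ 0.616

The normalization condition is ∫|χ|² dξ = 1 from 0 to L.
With χ = A·ξ²(L − ξ)², the integral evaluates to A²·[L^9/630].
So A² = (L^9/630)^(−1).
With L = 2.16: A² = 0.6155 and A = 0.7846.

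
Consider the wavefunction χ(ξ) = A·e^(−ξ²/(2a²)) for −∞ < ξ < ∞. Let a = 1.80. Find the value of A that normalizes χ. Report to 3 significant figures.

We need A² ∫|f|² dξ = 1, taking the integral from −∞ to ∞.
The integral (without the A² prefactor) comes out to √(π)·a.
So A² = (√(π)·a)^(−1).
With a = 1.80: A² = 0.3134 and A = 0.5599.

A ≈ 0.560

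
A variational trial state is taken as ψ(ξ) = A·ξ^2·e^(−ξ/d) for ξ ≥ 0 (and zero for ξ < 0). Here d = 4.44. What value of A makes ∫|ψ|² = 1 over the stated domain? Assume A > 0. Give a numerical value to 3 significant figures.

A ≈ 0.0278

We need A² ∫|f|² dξ = 1, taking the integral from 0 to ∞.
Recall ∫₀^∞ ξ^m e^(−ξ/β) dξ = m!·β^(m+1), with ψ = A·ξ^2·e^(−ξ/d), the integral evaluates to A²·[3·d^5/4].
Plugging in d = 4.44 yields A = 0.02780.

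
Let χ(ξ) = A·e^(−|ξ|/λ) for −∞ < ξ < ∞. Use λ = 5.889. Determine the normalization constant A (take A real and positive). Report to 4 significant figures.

Require ∫ |χ|² dξ = 1 over the whole domain.
With ∫₀^∞ ξ^0 e^(−αξ) dξ = 0!/α^1, ∫|χ|² dξ = A²·(λ).
Plugging in λ = 5.889 yields A = 0.41208.

A ≈ 0.4121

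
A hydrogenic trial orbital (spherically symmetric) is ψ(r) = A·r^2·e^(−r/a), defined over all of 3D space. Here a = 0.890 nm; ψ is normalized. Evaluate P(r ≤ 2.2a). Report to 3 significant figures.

P ≈ 0.156

Integrate the radial probability density 4πr²|ψ|² over r ≤ 2.2a.
A² is fixed by ∫₀^∞ 4πr²|ψ|² dr = 1, i.e. A² = (45·π·a^7/2)^(−1).
Substituting u = r/a, A², 4π and the length scale all cancel in the ratio: P = ∫_{0}^{2.2} u^6·e^(-2·u) du / ∫_{0}^{∞} u^6·e^(-2·u) du.
An antiderivative of u^6·e^(-2·u) is -(4·u^6 + 12·u^5 + 30·u^4 + 60·u^3 + 90·u^2 + 90·u + 45)·e^(-2·u)/8; evaluating from 0 to 2.2 gives ≈ 0.87950, while the full integral is 45/8.
The region integral divided by the full integral gives P = 0.1564.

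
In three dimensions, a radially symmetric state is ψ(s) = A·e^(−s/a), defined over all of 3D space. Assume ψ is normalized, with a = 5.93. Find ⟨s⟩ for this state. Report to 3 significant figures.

⟨s⟩ ≈ 8.90

⟨s⟩ = ∫ s |ψ|² 4πs² ds over the full domain.
The ratio of the moment integral to the normalization integral gives ⟨s⟩ = 3·a/2.
With a = 5.93, ⟨s⟩ = 8.895.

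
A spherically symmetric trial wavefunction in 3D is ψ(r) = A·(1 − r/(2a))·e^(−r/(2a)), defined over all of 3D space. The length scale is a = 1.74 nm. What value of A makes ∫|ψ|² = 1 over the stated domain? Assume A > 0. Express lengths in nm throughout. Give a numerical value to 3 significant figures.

A ≈ 0.0869 nm^(-3/2)

Normalization requires ∫|ψ|² 4πr² dr = 1, integrated from 0 to ∞.
In 3D with spherical symmetry the volume element is 4πr² dr.
Using ∫₀^∞ rⁿ e^(−αr) dr = n!/αⁿ⁺¹, the integral (without the A² prefactor) comes out to 8·π·a^3.
Hence A² = 1/[8·π·a^3].
With a = 1.74: A² = 0.007553 and A = 0.08691.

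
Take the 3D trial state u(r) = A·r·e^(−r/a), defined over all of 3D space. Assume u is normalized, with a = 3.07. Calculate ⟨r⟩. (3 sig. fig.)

The expectation value is the |u|²-weighted average of r: ∫ r|u|² 4πr² dr.
Evaluating both integrals, ⟨r⟩ = 5·a/2.
Putting a = 3.07 gives 7.675.

⟨r⟩ ≈ 7.68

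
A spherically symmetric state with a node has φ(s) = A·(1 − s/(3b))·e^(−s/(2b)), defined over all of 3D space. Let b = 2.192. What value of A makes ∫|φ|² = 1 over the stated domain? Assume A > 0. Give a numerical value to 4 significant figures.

The normalization condition is ∫|φ|² 4πs² ds = 1 from 0 to ∞.
In 3D with spherical symmetry the volume element is 4πs² ds.
Recall ∫₀^∞ s^m e^(−s/β) ds = m!·β^(m+1), ∫|φ|² 4πs² ds = A²·(8·π·b^3/3).
So A² = (8·π·b^3/3)^(−1).
Substituting b = 2.192 gives A² = 0.011333, so A = 0.10646.

A ≈ 0.1065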